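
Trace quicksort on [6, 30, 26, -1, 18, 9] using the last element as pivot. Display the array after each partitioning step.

Partition 1: pivot=9 at index 2 -> [6, -1, 9, 30, 18, 26]
Partition 2: pivot=-1 at index 0 -> [-1, 6, 9, 30, 18, 26]
Partition 3: pivot=26 at index 4 -> [-1, 6, 9, 18, 26, 30]


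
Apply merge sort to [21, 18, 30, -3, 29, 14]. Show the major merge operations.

Divide and conquer:
  Merge [18] + [30] -> [18, 30]
  Merge [21] + [18, 30] -> [18, 21, 30]
  Merge [29] + [14] -> [14, 29]
  Merge [-3] + [14, 29] -> [-3, 14, 29]
  Merge [18, 21, 30] + [-3, 14, 29] -> [-3, 14, 18, 21, 29, 30]


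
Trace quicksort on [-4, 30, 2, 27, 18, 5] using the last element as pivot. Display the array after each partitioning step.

Partition 1: pivot=5 at index 2 -> [-4, 2, 5, 27, 18, 30]
Partition 2: pivot=2 at index 1 -> [-4, 2, 5, 27, 18, 30]
Partition 3: pivot=30 at index 5 -> [-4, 2, 5, 27, 18, 30]
Partition 4: pivot=18 at index 3 -> [-4, 2, 5, 18, 27, 30]


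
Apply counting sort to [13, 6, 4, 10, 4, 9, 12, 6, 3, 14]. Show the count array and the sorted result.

Count array: [0, 0, 0, 1, 2, 0, 2, 0, 0, 1, 1, 0, 1, 1, 1]
(count[i] = number of elements equal to i)
Cumulative count: [0, 0, 0, 1, 3, 3, 5, 5, 5, 6, 7, 7, 8, 9, 10]
Sorted: [3, 4, 4, 6, 6, 9, 10, 12, 13, 14]


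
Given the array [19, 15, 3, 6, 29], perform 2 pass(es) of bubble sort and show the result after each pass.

After pass 1: [15, 3, 6, 19, 29] (3 swaps)
After pass 2: [3, 6, 15, 19, 29] (2 swaps)
Total swaps: 5


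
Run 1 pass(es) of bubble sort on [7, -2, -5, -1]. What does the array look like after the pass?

After pass 1: [-2, -5, -1, 7] (3 swaps)
Total swaps: 3


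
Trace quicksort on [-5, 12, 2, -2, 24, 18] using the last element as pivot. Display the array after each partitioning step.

Partition 1: pivot=18 at index 4 -> [-5, 12, 2, -2, 18, 24]
Partition 2: pivot=-2 at index 1 -> [-5, -2, 2, 12, 18, 24]
Partition 3: pivot=12 at index 3 -> [-5, -2, 2, 12, 18, 24]


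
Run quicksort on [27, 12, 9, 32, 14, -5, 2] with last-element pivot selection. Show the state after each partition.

Partition 1: pivot=2 at index 1 -> [-5, 2, 9, 32, 14, 27, 12]
Partition 2: pivot=12 at index 3 -> [-5, 2, 9, 12, 14, 27, 32]
Partition 3: pivot=32 at index 6 -> [-5, 2, 9, 12, 14, 27, 32]
Partition 4: pivot=27 at index 5 -> [-5, 2, 9, 12, 14, 27, 32]


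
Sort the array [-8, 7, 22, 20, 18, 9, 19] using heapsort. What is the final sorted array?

Build heap: [22, 20, 19, 7, 18, 9, -8]
Extract 22: [20, 18, 19, 7, -8, 9, 22]
Extract 20: [19, 18, 9, 7, -8, 20, 22]
Extract 19: [18, 7, 9, -8, 19, 20, 22]
Extract 18: [9, 7, -8, 18, 19, 20, 22]
Extract 9: [7, -8, 9, 18, 19, 20, 22]
Extract 7: [-8, 7, 9, 18, 19, 20, 22]


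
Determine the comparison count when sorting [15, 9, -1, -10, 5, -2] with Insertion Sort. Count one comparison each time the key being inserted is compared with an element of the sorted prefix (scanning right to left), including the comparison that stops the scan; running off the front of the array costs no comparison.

Insert 9: 15 > 9 (shift), reached front = 1 comparison(s) -> [9, 15, -1, -10, 5, -2]
Insert -1: 15 > -1 (shift), 9 > -1 (shift), reached front = 2 comparison(s) -> [-1, 9, 15, -10, 5, -2]
Insert -10: 15 > -10 (shift), 9 > -10 (shift), -1 > -10 (shift), reached front = 3 comparison(s) -> [-10, -1, 9, 15, 5, -2]
Insert 5: 15 > 5 (shift), 9 > 5 (shift), -1 <= 5 (stop) = 3 comparison(s) -> [-10, -1, 5, 9, 15, -2]
Insert -2: 15 > -2 (shift), 9 > -2 (shift), 5 > -2 (shift), -1 > -2 (shift), -10 <= -2 (stop) = 5 comparison(s) -> [-10, -2, -1, 5, 9, 15]
Total comparisons: 1 + 2 + 3 + 3 + 5 = 14


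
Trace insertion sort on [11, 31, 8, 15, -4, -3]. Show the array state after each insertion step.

First element 11 is already 'sorted'
Insert 31: shifted 0 elements -> [11, 31, 8, 15, -4, -3]
Insert 8: shifted 2 elements -> [8, 11, 31, 15, -4, -3]
Insert 15: shifted 1 elements -> [8, 11, 15, 31, -4, -3]
Insert -4: shifted 4 elements -> [-4, 8, 11, 15, 31, -3]
Insert -3: shifted 4 elements -> [-4, -3, 8, 11, 15, 31]


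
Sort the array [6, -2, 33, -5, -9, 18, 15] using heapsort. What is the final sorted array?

Build heap: [33, -2, 18, -5, -9, 6, 15]
Extract 33: [18, -2, 15, -5, -9, 6, 33]
Extract 18: [15, -2, 6, -5, -9, 18, 33]
Extract 15: [6, -2, -9, -5, 15, 18, 33]
Extract 6: [-2, -5, -9, 6, 15, 18, 33]
Extract -2: [-5, -9, -2, 6, 15, 18, 33]
Extract -5: [-9, -5, -2, 6, 15, 18, 33]


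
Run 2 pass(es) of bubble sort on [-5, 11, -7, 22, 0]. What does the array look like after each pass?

After pass 1: [-5, -7, 11, 0, 22] (2 swaps)
After pass 2: [-7, -5, 0, 11, 22] (2 swaps)
Total swaps: 4


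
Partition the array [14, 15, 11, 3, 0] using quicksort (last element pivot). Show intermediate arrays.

Partition 1: pivot=0 at index 0 -> [0, 15, 11, 3, 14]
Partition 2: pivot=14 at index 3 -> [0, 11, 3, 14, 15]
Partition 3: pivot=3 at index 1 -> [0, 3, 11, 14, 15]


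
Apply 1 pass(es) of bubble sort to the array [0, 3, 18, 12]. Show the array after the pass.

After pass 1: [0, 3, 12, 18] (1 swaps)
Total swaps: 1


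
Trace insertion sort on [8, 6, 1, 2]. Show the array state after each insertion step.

First element 8 is already 'sorted'
Insert 6: shifted 1 elements -> [6, 8, 1, 2]
Insert 1: shifted 2 elements -> [1, 6, 8, 2]
Insert 2: shifted 2 elements -> [1, 2, 6, 8]


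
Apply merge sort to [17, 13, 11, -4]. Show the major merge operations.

Divide and conquer:
  Merge [17] + [13] -> [13, 17]
  Merge [11] + [-4] -> [-4, 11]
  Merge [13, 17] + [-4, 11] -> [-4, 11, 13, 17]


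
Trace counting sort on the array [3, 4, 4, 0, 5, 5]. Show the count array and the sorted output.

Count array: [1, 0, 0, 1, 2, 2]
(count[i] = number of elements equal to i)
Cumulative count: [1, 1, 1, 2, 4, 6]
Sorted: [0, 3, 4, 4, 5, 5]


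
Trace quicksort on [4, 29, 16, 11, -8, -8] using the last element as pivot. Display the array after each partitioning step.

Partition 1: pivot=-8 at index 1 -> [-8, -8, 16, 11, 4, 29]
Partition 2: pivot=29 at index 5 -> [-8, -8, 16, 11, 4, 29]
Partition 3: pivot=4 at index 2 -> [-8, -8, 4, 11, 16, 29]
Partition 4: pivot=16 at index 4 -> [-8, -8, 4, 11, 16, 29]


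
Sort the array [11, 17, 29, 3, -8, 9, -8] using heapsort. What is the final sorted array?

Build heap: [29, 17, 11, 3, -8, 9, -8]
Extract 29: [17, 3, 11, -8, -8, 9, 29]
Extract 17: [11, 3, 9, -8, -8, 17, 29]
Extract 11: [9, 3, -8, -8, 11, 17, 29]
Extract 9: [3, -8, -8, 9, 11, 17, 29]
Extract 3: [-8, -8, 3, 9, 11, 17, 29]
Extract -8: [-8, -8, 3, 9, 11, 17, 29]


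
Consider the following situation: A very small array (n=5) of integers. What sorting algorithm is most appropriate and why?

Best choice: Insertion sort
Reason: For tiny inputs the O(n^2) overhead is negligible and insertion sort has minimal constant factors


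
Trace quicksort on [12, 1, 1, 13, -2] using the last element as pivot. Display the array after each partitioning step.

Partition 1: pivot=-2 at index 0 -> [-2, 1, 1, 13, 12]
Partition 2: pivot=12 at index 3 -> [-2, 1, 1, 12, 13]
Partition 3: pivot=1 at index 2 -> [-2, 1, 1, 12, 13]


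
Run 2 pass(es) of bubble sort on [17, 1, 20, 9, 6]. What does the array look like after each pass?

After pass 1: [1, 17, 9, 6, 20] (3 swaps)
After pass 2: [1, 9, 6, 17, 20] (2 swaps)
Total swaps: 5


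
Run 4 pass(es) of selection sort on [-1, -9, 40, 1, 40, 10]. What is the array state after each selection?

Pass 1: Select minimum -9 at index 1, swap -> [-9, -1, 40, 1, 40, 10]
Pass 2: Select minimum -1 at index 1, swap -> [-9, -1, 40, 1, 40, 10]
Pass 3: Select minimum 1 at index 3, swap -> [-9, -1, 1, 40, 40, 10]
Pass 4: Select minimum 10 at index 5, swap -> [-9, -1, 1, 10, 40, 40]


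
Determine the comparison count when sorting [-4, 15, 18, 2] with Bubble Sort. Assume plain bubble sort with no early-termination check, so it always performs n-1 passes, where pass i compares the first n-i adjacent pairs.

Pass 1: compare adjacent pairs (0,1)..(2,3) = 3 comparison(s), 1 swap(s) -> [-4, 15, 2, 18]
Pass 2: compare adjacent pairs (0,1)..(1,2) = 2 comparison(s), 1 swap(s) -> [-4, 2, 15, 18]
Pass 3: compare adjacent pairs (0,1)..(0,1) = 1 comparison(s), 0 swap(s) -> [-4, 2, 15, 18]
Total comparisons: 3 + 2 + 1 = 6


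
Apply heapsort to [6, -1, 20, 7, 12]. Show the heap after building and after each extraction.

Build heap: [20, 12, 6, 7, -1]
Extract 20: [12, 7, 6, -1, 20]
Extract 12: [7, -1, 6, 12, 20]
Extract 7: [6, -1, 7, 12, 20]
Extract 6: [-1, 6, 7, 12, 20]


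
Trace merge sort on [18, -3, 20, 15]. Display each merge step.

Divide and conquer:
  Merge [18] + [-3] -> [-3, 18]
  Merge [20] + [15] -> [15, 20]
  Merge [-3, 18] + [15, 20] -> [-3, 15, 18, 20]


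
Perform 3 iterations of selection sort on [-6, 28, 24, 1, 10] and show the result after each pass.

Pass 1: Select minimum -6 at index 0, swap -> [-6, 28, 24, 1, 10]
Pass 2: Select minimum 1 at index 3, swap -> [-6, 1, 24, 28, 10]
Pass 3: Select minimum 10 at index 4, swap -> [-6, 1, 10, 28, 24]


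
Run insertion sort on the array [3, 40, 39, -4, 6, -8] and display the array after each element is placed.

First element 3 is already 'sorted'
Insert 40: shifted 0 elements -> [3, 40, 39, -4, 6, -8]
Insert 39: shifted 1 elements -> [3, 39, 40, -4, 6, -8]
Insert -4: shifted 3 elements -> [-4, 3, 39, 40, 6, -8]
Insert 6: shifted 2 elements -> [-4, 3, 6, 39, 40, -8]
Insert -8: shifted 5 elements -> [-8, -4, 3, 6, 39, 40]


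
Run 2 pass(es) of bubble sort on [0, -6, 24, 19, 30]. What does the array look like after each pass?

After pass 1: [-6, 0, 19, 24, 30] (2 swaps)
After pass 2: [-6, 0, 19, 24, 30] (0 swaps)
Total swaps: 2


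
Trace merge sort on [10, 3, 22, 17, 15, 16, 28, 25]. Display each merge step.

Divide and conquer:
  Merge [10] + [3] -> [3, 10]
  Merge [22] + [17] -> [17, 22]
  Merge [3, 10] + [17, 22] -> [3, 10, 17, 22]
  Merge [15] + [16] -> [15, 16]
  Merge [28] + [25] -> [25, 28]
  Merge [15, 16] + [25, 28] -> [15, 16, 25, 28]
  Merge [3, 10, 17, 22] + [15, 16, 25, 28] -> [3, 10, 15, 16, 17, 22, 25, 28]


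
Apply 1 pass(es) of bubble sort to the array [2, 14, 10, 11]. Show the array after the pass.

After pass 1: [2, 10, 11, 14] (2 swaps)
Total swaps: 2


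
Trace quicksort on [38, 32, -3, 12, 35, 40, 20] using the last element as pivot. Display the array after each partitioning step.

Partition 1: pivot=20 at index 2 -> [-3, 12, 20, 32, 35, 40, 38]
Partition 2: pivot=12 at index 1 -> [-3, 12, 20, 32, 35, 40, 38]
Partition 3: pivot=38 at index 5 -> [-3, 12, 20, 32, 35, 38, 40]
Partition 4: pivot=35 at index 4 -> [-3, 12, 20, 32, 35, 38, 40]


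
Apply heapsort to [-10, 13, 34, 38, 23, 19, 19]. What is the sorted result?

Build heap: [38, 23, 34, 13, -10, 19, 19]
Extract 38: [34, 23, 19, 13, -10, 19, 38]
Extract 34: [23, 19, 19, 13, -10, 34, 38]
Extract 23: [19, 13, 19, -10, 23, 34, 38]
Extract 19: [19, 13, -10, 19, 23, 34, 38]
Extract 19: [13, -10, 19, 19, 23, 34, 38]
Extract 13: [-10, 13, 19, 19, 23, 34, 38]


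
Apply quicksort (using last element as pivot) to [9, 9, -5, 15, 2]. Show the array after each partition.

Partition 1: pivot=2 at index 1 -> [-5, 2, 9, 15, 9]
Partition 2: pivot=9 at index 3 -> [-5, 2, 9, 9, 15]


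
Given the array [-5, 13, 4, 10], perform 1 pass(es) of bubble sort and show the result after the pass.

After pass 1: [-5, 4, 10, 13] (2 swaps)
Total swaps: 2


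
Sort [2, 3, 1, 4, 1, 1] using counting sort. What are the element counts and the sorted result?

Count array: [0, 3, 1, 1, 1]
(count[i] = number of elements equal to i)
Cumulative count: [0, 3, 4, 5, 6]
Sorted: [1, 1, 1, 2, 3, 4]


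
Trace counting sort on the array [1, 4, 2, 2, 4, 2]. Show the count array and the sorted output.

Count array: [0, 1, 3, 0, 2]
(count[i] = number of elements equal to i)
Cumulative count: [0, 1, 4, 4, 6]
Sorted: [1, 2, 2, 2, 4, 4]


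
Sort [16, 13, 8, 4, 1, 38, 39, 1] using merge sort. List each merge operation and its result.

Divide and conquer:
  Merge [16] + [13] -> [13, 16]
  Merge [8] + [4] -> [4, 8]
  Merge [13, 16] + [4, 8] -> [4, 8, 13, 16]
  Merge [1] + [38] -> [1, 38]
  Merge [39] + [1] -> [1, 39]
  Merge [1, 38] + [1, 39] -> [1, 1, 38, 39]
  Merge [4, 8, 13, 16] + [1, 1, 38, 39] -> [1, 1, 4, 8, 13, 16, 38, 39]


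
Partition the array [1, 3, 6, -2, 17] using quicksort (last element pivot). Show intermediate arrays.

Partition 1: pivot=17 at index 4 -> [1, 3, 6, -2, 17]
Partition 2: pivot=-2 at index 0 -> [-2, 3, 6, 1, 17]
Partition 3: pivot=1 at index 1 -> [-2, 1, 6, 3, 17]
Partition 4: pivot=3 at index 2 -> [-2, 1, 3, 6, 17]


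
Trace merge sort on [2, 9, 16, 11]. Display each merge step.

Divide and conquer:
  Merge [2] + [9] -> [2, 9]
  Merge [16] + [11] -> [11, 16]
  Merge [2, 9] + [11, 16] -> [2, 9, 11, 16]


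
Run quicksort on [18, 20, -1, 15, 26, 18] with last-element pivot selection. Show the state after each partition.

Partition 1: pivot=18 at index 3 -> [18, -1, 15, 18, 26, 20]
Partition 2: pivot=15 at index 1 -> [-1, 15, 18, 18, 26, 20]
Partition 3: pivot=20 at index 4 -> [-1, 15, 18, 18, 20, 26]


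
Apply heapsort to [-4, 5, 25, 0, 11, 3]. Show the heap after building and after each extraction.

Build heap: [25, 11, 3, 0, 5, -4]
Extract 25: [11, 5, 3, 0, -4, 25]
Extract 11: [5, 0, 3, -4, 11, 25]
Extract 5: [3, 0, -4, 5, 11, 25]
Extract 3: [0, -4, 3, 5, 11, 25]
Extract 0: [-4, 0, 3, 5, 11, 25]


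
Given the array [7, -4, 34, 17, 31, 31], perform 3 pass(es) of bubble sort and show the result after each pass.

After pass 1: [-4, 7, 17, 31, 31, 34] (4 swaps)
After pass 2: [-4, 7, 17, 31, 31, 34] (0 swaps)
After pass 3: [-4, 7, 17, 31, 31, 34] (0 swaps)
Total swaps: 4


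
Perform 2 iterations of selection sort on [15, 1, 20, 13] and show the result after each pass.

Pass 1: Select minimum 1 at index 1, swap -> [1, 15, 20, 13]
Pass 2: Select minimum 13 at index 3, swap -> [1, 13, 20, 15]


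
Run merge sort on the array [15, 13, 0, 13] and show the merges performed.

Divide and conquer:
  Merge [15] + [13] -> [13, 15]
  Merge [0] + [13] -> [0, 13]
  Merge [13, 15] + [0, 13] -> [0, 13, 13, 15]


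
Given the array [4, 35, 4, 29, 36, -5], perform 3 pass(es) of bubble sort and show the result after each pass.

After pass 1: [4, 4, 29, 35, -5, 36] (3 swaps)
After pass 2: [4, 4, 29, -5, 35, 36] (1 swaps)
After pass 3: [4, 4, -5, 29, 35, 36] (1 swaps)
Total swaps: 5


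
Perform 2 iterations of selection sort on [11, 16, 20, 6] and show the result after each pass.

Pass 1: Select minimum 6 at index 3, swap -> [6, 16, 20, 11]
Pass 2: Select minimum 11 at index 3, swap -> [6, 11, 20, 16]


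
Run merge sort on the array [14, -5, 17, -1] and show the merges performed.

Divide and conquer:
  Merge [14] + [-5] -> [-5, 14]
  Merge [17] + [-1] -> [-1, 17]
  Merge [-5, 14] + [-1, 17] -> [-5, -1, 14, 17]


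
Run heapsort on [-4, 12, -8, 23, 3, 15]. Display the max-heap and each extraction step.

Build heap: [23, 12, 15, -4, 3, -8]
Extract 23: [15, 12, -8, -4, 3, 23]
Extract 15: [12, 3, -8, -4, 15, 23]
Extract 12: [3, -4, -8, 12, 15, 23]
Extract 3: [-4, -8, 3, 12, 15, 23]
Extract -4: [-8, -4, 3, 12, 15, 23]


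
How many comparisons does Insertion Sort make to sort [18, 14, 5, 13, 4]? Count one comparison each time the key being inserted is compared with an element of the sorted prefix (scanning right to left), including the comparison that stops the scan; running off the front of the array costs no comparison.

Insert 14: 18 > 14 (shift), reached front = 1 comparison(s) -> [14, 18, 5, 13, 4]
Insert 5: 18 > 5 (shift), 14 > 5 (shift), reached front = 2 comparison(s) -> [5, 14, 18, 13, 4]
Insert 13: 18 > 13 (shift), 14 > 13 (shift), 5 <= 13 (stop) = 3 comparison(s) -> [5, 13, 14, 18, 4]
Insert 4: 18 > 4 (shift), 14 > 4 (shift), 13 > 4 (shift), 5 > 4 (shift), reached front = 4 comparison(s) -> [4, 5, 13, 14, 18]
Total comparisons: 1 + 2 + 3 + 4 = 10


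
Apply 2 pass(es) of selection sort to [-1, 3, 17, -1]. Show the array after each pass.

Pass 1: Select minimum -1 at index 0, swap -> [-1, 3, 17, -1]
Pass 2: Select minimum -1 at index 3, swap -> [-1, -1, 17, 3]


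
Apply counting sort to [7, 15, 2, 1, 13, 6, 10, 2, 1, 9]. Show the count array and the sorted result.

Count array: [0, 2, 2, 0, 0, 0, 1, 1, 0, 1, 1, 0, 0, 1, 0, 1]
(count[i] = number of elements equal to i)
Cumulative count: [0, 2, 4, 4, 4, 4, 5, 6, 6, 7, 8, 8, 8, 9, 9, 10]
Sorted: [1, 1, 2, 2, 6, 7, 9, 10, 13, 15]


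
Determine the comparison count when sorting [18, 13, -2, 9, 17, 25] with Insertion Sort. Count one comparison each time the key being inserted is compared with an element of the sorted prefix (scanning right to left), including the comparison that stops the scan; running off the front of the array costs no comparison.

Insert 13: 18 > 13 (shift), reached front = 1 comparison(s) -> [13, 18, -2, 9, 17, 25]
Insert -2: 18 > -2 (shift), 13 > -2 (shift), reached front = 2 comparison(s) -> [-2, 13, 18, 9, 17, 25]
Insert 9: 18 > 9 (shift), 13 > 9 (shift), -2 <= 9 (stop) = 3 comparison(s) -> [-2, 9, 13, 18, 17, 25]
Insert 17: 18 > 17 (shift), 13 <= 17 (stop) = 2 comparison(s) -> [-2, 9, 13, 17, 18, 25]
Insert 25: 18 <= 25 (stop) = 1 comparison(s) -> [-2, 9, 13, 17, 18, 25]
Total comparisons: 1 + 2 + 3 + 2 + 1 = 9


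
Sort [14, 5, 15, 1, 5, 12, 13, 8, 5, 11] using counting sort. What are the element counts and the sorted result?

Count array: [0, 1, 0, 0, 0, 3, 0, 0, 1, 0, 0, 1, 1, 1, 1, 1]
(count[i] = number of elements equal to i)
Cumulative count: [0, 1, 1, 1, 1, 4, 4, 4, 5, 5, 5, 6, 7, 8, 9, 10]
Sorted: [1, 5, 5, 5, 8, 11, 12, 13, 14, 15]


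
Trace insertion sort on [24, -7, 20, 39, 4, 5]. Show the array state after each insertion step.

First element 24 is already 'sorted'
Insert -7: shifted 1 elements -> [-7, 24, 20, 39, 4, 5]
Insert 20: shifted 1 elements -> [-7, 20, 24, 39, 4, 5]
Insert 39: shifted 0 elements -> [-7, 20, 24, 39, 4, 5]
Insert 4: shifted 3 elements -> [-7, 4, 20, 24, 39, 5]
Insert 5: shifted 3 elements -> [-7, 4, 5, 20, 24, 39]


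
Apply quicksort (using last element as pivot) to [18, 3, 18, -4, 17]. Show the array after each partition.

Partition 1: pivot=17 at index 2 -> [3, -4, 17, 18, 18]
Partition 2: pivot=-4 at index 0 -> [-4, 3, 17, 18, 18]
Partition 3: pivot=18 at index 4 -> [-4, 3, 17, 18, 18]


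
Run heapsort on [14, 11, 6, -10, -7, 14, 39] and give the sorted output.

Build heap: [39, 11, 14, -10, -7, 14, 6]
Extract 39: [14, 11, 14, -10, -7, 6, 39]
Extract 14: [14, 11, 6, -10, -7, 14, 39]
Extract 14: [11, -7, 6, -10, 14, 14, 39]
Extract 11: [6, -7, -10, 11, 14, 14, 39]
Extract 6: [-7, -10, 6, 11, 14, 14, 39]
Extract -7: [-10, -7, 6, 11, 14, 14, 39]


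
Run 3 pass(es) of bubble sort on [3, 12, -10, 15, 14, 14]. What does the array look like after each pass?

After pass 1: [3, -10, 12, 14, 14, 15] (3 swaps)
After pass 2: [-10, 3, 12, 14, 14, 15] (1 swaps)
After pass 3: [-10, 3, 12, 14, 14, 15] (0 swaps)
Total swaps: 4


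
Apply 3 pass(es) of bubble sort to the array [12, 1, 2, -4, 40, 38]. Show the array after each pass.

After pass 1: [1, 2, -4, 12, 38, 40] (4 swaps)
After pass 2: [1, -4, 2, 12, 38, 40] (1 swaps)
After pass 3: [-4, 1, 2, 12, 38, 40] (1 swaps)
Total swaps: 6


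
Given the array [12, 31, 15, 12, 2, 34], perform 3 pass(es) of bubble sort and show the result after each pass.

After pass 1: [12, 15, 12, 2, 31, 34] (3 swaps)
After pass 2: [12, 12, 2, 15, 31, 34] (2 swaps)
After pass 3: [12, 2, 12, 15, 31, 34] (1 swaps)
Total swaps: 6


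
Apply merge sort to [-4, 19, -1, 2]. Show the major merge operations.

Divide and conquer:
  Merge [-4] + [19] -> [-4, 19]
  Merge [-1] + [2] -> [-1, 2]
  Merge [-4, 19] + [-1, 2] -> [-4, -1, 2, 19]


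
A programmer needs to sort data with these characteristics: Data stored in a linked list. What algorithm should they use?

Best choice: Merge sort
Reason: Merge sort doesn't require random access; can be done in O(1) extra space for linked lists


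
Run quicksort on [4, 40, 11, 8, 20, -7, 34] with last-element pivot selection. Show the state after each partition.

Partition 1: pivot=34 at index 5 -> [4, 11, 8, 20, -7, 34, 40]
Partition 2: pivot=-7 at index 0 -> [-7, 11, 8, 20, 4, 34, 40]
Partition 3: pivot=4 at index 1 -> [-7, 4, 8, 20, 11, 34, 40]
Partition 4: pivot=11 at index 3 -> [-7, 4, 8, 11, 20, 34, 40]


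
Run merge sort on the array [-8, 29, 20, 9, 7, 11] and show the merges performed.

Divide and conquer:
  Merge [29] + [20] -> [20, 29]
  Merge [-8] + [20, 29] -> [-8, 20, 29]
  Merge [7] + [11] -> [7, 11]
  Merge [9] + [7, 11] -> [7, 9, 11]
  Merge [-8, 20, 29] + [7, 9, 11] -> [-8, 7, 9, 11, 20, 29]


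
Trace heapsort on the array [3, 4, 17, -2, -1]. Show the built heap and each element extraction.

Build heap: [17, 4, 3, -2, -1]
Extract 17: [4, -1, 3, -2, 17]
Extract 4: [3, -1, -2, 4, 17]
Extract 3: [-1, -2, 3, 4, 17]
Extract -1: [-2, -1, 3, 4, 17]


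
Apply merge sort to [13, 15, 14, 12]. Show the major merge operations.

Divide and conquer:
  Merge [13] + [15] -> [13, 15]
  Merge [14] + [12] -> [12, 14]
  Merge [13, 15] + [12, 14] -> [12, 13, 14, 15]


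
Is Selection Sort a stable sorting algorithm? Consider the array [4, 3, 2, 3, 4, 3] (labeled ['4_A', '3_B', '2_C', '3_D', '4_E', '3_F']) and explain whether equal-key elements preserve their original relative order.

Trace Selection Sort on the labeled array (the key is the number; the letter only tracks identity):
  Pass 1: minimum of unsorted part is 2_C at index 2; swap it with 4_A at index 0 -> [2_C, 3_B, 4_A, 3_D, 4_E, 3_F]
  Pass 2: minimum 3_B is already at index 1; no swap -> [2_C, 3_B, 4_A, 3_D, 4_E, 3_F]
  Pass 3: minimum of unsorted part is 3_D at index 3; swap it with 4_A at index 2 -> [2_C, 3_B, 3_D, 4_A, 4_E, 3_F]
  Pass 4: minimum of unsorted part is 3_F at index 5; swap it with 4_A at index 3 -> [2_C, 3_B, 3_D, 3_F, 4_E, 4_A]
  Pass 5: minimum 4_E is already at index 4; no swap -> [2_C, 3_B, 3_D, 3_F, 4_E, 4_A]
Final order: [2_C, 3_B, 3_D, 3_F, 4_E, 4_A]
Equal keys:
  value 3: originally 3_B, 3_D, 3_F; after sorting 3_B, 3_D, 3_F -> order preserved
  value 4: originally 4_A, 4_E; after sorting 4_E, 4_A -> order changed
Equal keys were reordered, so Selection Sort is not stable: the long-range swap that moves the minimum into place can carry an element past an equal key. (One such input is enough; an unstable sort may happen to preserve order on other inputs, but it gives no guarantee.)
Answer: Not stable


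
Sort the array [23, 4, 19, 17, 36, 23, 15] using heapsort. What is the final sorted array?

Build heap: [36, 23, 23, 17, 4, 19, 15]
Extract 36: [23, 17, 23, 15, 4, 19, 36]
Extract 23: [23, 17, 19, 15, 4, 23, 36]
Extract 23: [19, 17, 4, 15, 23, 23, 36]
Extract 19: [17, 15, 4, 19, 23, 23, 36]
Extract 17: [15, 4, 17, 19, 23, 23, 36]
Extract 15: [4, 15, 17, 19, 23, 23, 36]


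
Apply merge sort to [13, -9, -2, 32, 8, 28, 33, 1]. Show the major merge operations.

Divide and conquer:
  Merge [13] + [-9] -> [-9, 13]
  Merge [-2] + [32] -> [-2, 32]
  Merge [-9, 13] + [-2, 32] -> [-9, -2, 13, 32]
  Merge [8] + [28] -> [8, 28]
  Merge [33] + [1] -> [1, 33]
  Merge [8, 28] + [1, 33] -> [1, 8, 28, 33]
  Merge [-9, -2, 13, 32] + [1, 8, 28, 33] -> [-9, -2, 1, 8, 13, 28, 32, 33]


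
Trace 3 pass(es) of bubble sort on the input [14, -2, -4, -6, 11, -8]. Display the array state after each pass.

After pass 1: [-2, -4, -6, 11, -8, 14] (5 swaps)
After pass 2: [-4, -6, -2, -8, 11, 14] (3 swaps)
After pass 3: [-6, -4, -8, -2, 11, 14] (2 swaps)
Total swaps: 10


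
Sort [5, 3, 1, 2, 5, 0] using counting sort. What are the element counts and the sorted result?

Count array: [1, 1, 1, 1, 0, 2]
(count[i] = number of elements equal to i)
Cumulative count: [1, 2, 3, 4, 4, 6]
Sorted: [0, 1, 2, 3, 5, 5]


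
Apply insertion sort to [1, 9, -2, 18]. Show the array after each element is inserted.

First element 1 is already 'sorted'
Insert 9: shifted 0 elements -> [1, 9, -2, 18]
Insert -2: shifted 2 elements -> [-2, 1, 9, 18]
Insert 18: shifted 0 elements -> [-2, 1, 9, 18]


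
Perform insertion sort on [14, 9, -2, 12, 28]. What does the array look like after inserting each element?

First element 14 is already 'sorted'
Insert 9: shifted 1 elements -> [9, 14, -2, 12, 28]
Insert -2: shifted 2 elements -> [-2, 9, 14, 12, 28]
Insert 12: shifted 1 elements -> [-2, 9, 12, 14, 28]
Insert 28: shifted 0 elements -> [-2, 9, 12, 14, 28]


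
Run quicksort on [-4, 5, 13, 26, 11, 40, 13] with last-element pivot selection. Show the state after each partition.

Partition 1: pivot=13 at index 4 -> [-4, 5, 13, 11, 13, 40, 26]
Partition 2: pivot=11 at index 2 -> [-4, 5, 11, 13, 13, 40, 26]
Partition 3: pivot=5 at index 1 -> [-4, 5, 11, 13, 13, 40, 26]
Partition 4: pivot=26 at index 5 -> [-4, 5, 11, 13, 13, 26, 40]


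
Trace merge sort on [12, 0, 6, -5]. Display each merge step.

Divide and conquer:
  Merge [12] + [0] -> [0, 12]
  Merge [6] + [-5] -> [-5, 6]
  Merge [0, 12] + [-5, 6] -> [-5, 0, 6, 12]


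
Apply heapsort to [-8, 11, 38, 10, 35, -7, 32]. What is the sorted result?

Build heap: [38, 35, 32, 10, 11, -7, -8]
Extract 38: [35, 11, 32, 10, -8, -7, 38]
Extract 35: [32, 11, -7, 10, -8, 35, 38]
Extract 32: [11, 10, -7, -8, 32, 35, 38]
Extract 11: [10, -8, -7, 11, 32, 35, 38]
Extract 10: [-7, -8, 10, 11, 32, 35, 38]
Extract -7: [-8, -7, 10, 11, 32, 35, 38]


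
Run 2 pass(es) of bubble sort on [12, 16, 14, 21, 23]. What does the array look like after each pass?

After pass 1: [12, 14, 16, 21, 23] (1 swaps)
After pass 2: [12, 14, 16, 21, 23] (0 swaps)
Total swaps: 1


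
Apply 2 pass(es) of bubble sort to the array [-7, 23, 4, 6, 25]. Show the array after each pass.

After pass 1: [-7, 4, 6, 23, 25] (2 swaps)
After pass 2: [-7, 4, 6, 23, 25] (0 swaps)
Total swaps: 2


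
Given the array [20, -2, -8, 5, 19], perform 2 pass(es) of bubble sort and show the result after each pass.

After pass 1: [-2, -8, 5, 19, 20] (4 swaps)
After pass 2: [-8, -2, 5, 19, 20] (1 swaps)
Total swaps: 5


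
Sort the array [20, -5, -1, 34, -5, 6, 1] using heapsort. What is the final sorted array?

Build heap: [34, 20, 6, -5, -5, -1, 1]
Extract 34: [20, 1, 6, -5, -5, -1, 34]
Extract 20: [6, 1, -1, -5, -5, 20, 34]
Extract 6: [1, -5, -1, -5, 6, 20, 34]
Extract 1: [-1, -5, -5, 1, 6, 20, 34]
Extract -1: [-5, -5, -1, 1, 6, 20, 34]
Extract -5: [-5, -5, -1, 1, 6, 20, 34]


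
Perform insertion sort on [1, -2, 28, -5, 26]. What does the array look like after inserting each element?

First element 1 is already 'sorted'
Insert -2: shifted 1 elements -> [-2, 1, 28, -5, 26]
Insert 28: shifted 0 elements -> [-2, 1, 28, -5, 26]
Insert -5: shifted 3 elements -> [-5, -2, 1, 28, 26]
Insert 26: shifted 1 elements -> [-5, -2, 1, 26, 28]


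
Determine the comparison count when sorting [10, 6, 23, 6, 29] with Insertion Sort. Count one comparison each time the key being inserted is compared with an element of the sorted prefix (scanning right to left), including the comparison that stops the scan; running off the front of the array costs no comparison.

Insert 6: 10 > 6 (shift), reached front = 1 comparison(s) -> [6, 10, 23, 6, 29]
Insert 23: 10 <= 23 (stop) = 1 comparison(s) -> [6, 10, 23, 6, 29]
Insert 6: 23 > 6 (shift), 10 > 6 (shift), 6 <= 6 (stop) = 3 comparison(s) -> [6, 6, 10, 23, 29]
Insert 29: 23 <= 29 (stop) = 1 comparison(s) -> [6, 6, 10, 23, 29]
Total comparisons: 1 + 1 + 3 + 1 = 6


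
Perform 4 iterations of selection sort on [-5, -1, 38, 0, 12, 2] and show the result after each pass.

Pass 1: Select minimum -5 at index 0, swap -> [-5, -1, 38, 0, 12, 2]
Pass 2: Select minimum -1 at index 1, swap -> [-5, -1, 38, 0, 12, 2]
Pass 3: Select minimum 0 at index 3, swap -> [-5, -1, 0, 38, 12, 2]
Pass 4: Select minimum 2 at index 5, swap -> [-5, -1, 0, 2, 12, 38]


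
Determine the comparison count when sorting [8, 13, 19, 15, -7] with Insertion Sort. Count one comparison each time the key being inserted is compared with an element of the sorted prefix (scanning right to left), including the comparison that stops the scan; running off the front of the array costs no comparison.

Insert 13: 8 <= 13 (stop) = 1 comparison(s) -> [8, 13, 19, 15, -7]
Insert 19: 13 <= 19 (stop) = 1 comparison(s) -> [8, 13, 19, 15, -7]
Insert 15: 19 > 15 (shift), 13 <= 15 (stop) = 2 comparison(s) -> [8, 13, 15, 19, -7]
Insert -7: 19 > -7 (shift), 15 > -7 (shift), 13 > -7 (shift), 8 > -7 (shift), reached front = 4 comparison(s) -> [-7, 8, 13, 15, 19]
Total comparisons: 1 + 1 + 2 + 4 = 8


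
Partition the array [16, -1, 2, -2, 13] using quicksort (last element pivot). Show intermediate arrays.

Partition 1: pivot=13 at index 3 -> [-1, 2, -2, 13, 16]
Partition 2: pivot=-2 at index 0 -> [-2, 2, -1, 13, 16]
Partition 3: pivot=-1 at index 1 -> [-2, -1, 2, 13, 16]


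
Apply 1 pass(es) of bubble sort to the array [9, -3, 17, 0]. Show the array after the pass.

After pass 1: [-3, 9, 0, 17] (2 swaps)
Total swaps: 2


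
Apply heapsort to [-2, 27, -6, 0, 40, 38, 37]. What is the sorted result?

Build heap: [40, 27, 38, 0, -2, -6, 37]
Extract 40: [38, 27, 37, 0, -2, -6, 40]
Extract 38: [37, 27, -6, 0, -2, 38, 40]
Extract 37: [27, 0, -6, -2, 37, 38, 40]
Extract 27: [0, -2, -6, 27, 37, 38, 40]
Extract 0: [-2, -6, 0, 27, 37, 38, 40]
Extract -2: [-6, -2, 0, 27, 37, 38, 40]


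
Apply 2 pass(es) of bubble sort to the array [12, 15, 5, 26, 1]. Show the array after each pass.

After pass 1: [12, 5, 15, 1, 26] (2 swaps)
After pass 2: [5, 12, 1, 15, 26] (2 swaps)
Total swaps: 4


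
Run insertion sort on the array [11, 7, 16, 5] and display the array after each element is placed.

First element 11 is already 'sorted'
Insert 7: shifted 1 elements -> [7, 11, 16, 5]
Insert 16: shifted 0 elements -> [7, 11, 16, 5]
Insert 5: shifted 3 elements -> [5, 7, 11, 16]


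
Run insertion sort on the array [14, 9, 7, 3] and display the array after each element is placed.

First element 14 is already 'sorted'
Insert 9: shifted 1 elements -> [9, 14, 7, 3]
Insert 7: shifted 2 elements -> [7, 9, 14, 3]
Insert 3: shifted 3 elements -> [3, 7, 9, 14]


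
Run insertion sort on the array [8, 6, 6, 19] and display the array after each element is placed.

First element 8 is already 'sorted'
Insert 6: shifted 1 elements -> [6, 8, 6, 19]
Insert 6: shifted 1 elements -> [6, 6, 8, 19]
Insert 19: shifted 0 elements -> [6, 6, 8, 19]


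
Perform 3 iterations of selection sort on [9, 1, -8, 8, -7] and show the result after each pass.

Pass 1: Select minimum -8 at index 2, swap -> [-8, 1, 9, 8, -7]
Pass 2: Select minimum -7 at index 4, swap -> [-8, -7, 9, 8, 1]
Pass 3: Select minimum 1 at index 4, swap -> [-8, -7, 1, 8, 9]


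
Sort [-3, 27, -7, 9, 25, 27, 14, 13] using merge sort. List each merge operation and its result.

Divide and conquer:
  Merge [-3] + [27] -> [-3, 27]
  Merge [-7] + [9] -> [-7, 9]
  Merge [-3, 27] + [-7, 9] -> [-7, -3, 9, 27]
  Merge [25] + [27] -> [25, 27]
  Merge [14] + [13] -> [13, 14]
  Merge [25, 27] + [13, 14] -> [13, 14, 25, 27]
  Merge [-7, -3, 9, 27] + [13, 14, 25, 27] -> [-7, -3, 9, 13, 14, 25, 27, 27]


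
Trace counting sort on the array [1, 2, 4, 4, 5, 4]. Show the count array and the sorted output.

Count array: [0, 1, 1, 0, 3, 1]
(count[i] = number of elements equal to i)
Cumulative count: [0, 1, 2, 2, 5, 6]
Sorted: [1, 2, 4, 4, 4, 5]


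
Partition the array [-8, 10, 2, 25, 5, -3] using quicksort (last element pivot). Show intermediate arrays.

Partition 1: pivot=-3 at index 1 -> [-8, -3, 2, 25, 5, 10]
Partition 2: pivot=10 at index 4 -> [-8, -3, 2, 5, 10, 25]
Partition 3: pivot=5 at index 3 -> [-8, -3, 2, 5, 10, 25]


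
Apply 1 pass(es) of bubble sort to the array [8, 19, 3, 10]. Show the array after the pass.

After pass 1: [8, 3, 10, 19] (2 swaps)
Total swaps: 2


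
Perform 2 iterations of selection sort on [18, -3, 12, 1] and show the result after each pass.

Pass 1: Select minimum -3 at index 1, swap -> [-3, 18, 12, 1]
Pass 2: Select minimum 1 at index 3, swap -> [-3, 1, 12, 18]


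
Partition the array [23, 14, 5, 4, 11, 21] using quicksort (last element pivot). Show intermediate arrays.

Partition 1: pivot=21 at index 4 -> [14, 5, 4, 11, 21, 23]
Partition 2: pivot=11 at index 2 -> [5, 4, 11, 14, 21, 23]
Partition 3: pivot=4 at index 0 -> [4, 5, 11, 14, 21, 23]


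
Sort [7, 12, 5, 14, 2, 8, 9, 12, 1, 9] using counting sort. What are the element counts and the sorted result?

Count array: [0, 1, 1, 0, 0, 1, 0, 1, 1, 2, 0, 0, 2, 0, 1]
(count[i] = number of elements equal to i)
Cumulative count: [0, 1, 2, 2, 2, 3, 3, 4, 5, 7, 7, 7, 9, 9, 10]
Sorted: [1, 2, 5, 7, 8, 9, 9, 12, 12, 14]


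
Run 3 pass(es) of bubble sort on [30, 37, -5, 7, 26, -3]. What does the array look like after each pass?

After pass 1: [30, -5, 7, 26, -3, 37] (4 swaps)
After pass 2: [-5, 7, 26, -3, 30, 37] (4 swaps)
After pass 3: [-5, 7, -3, 26, 30, 37] (1 swaps)
Total swaps: 9


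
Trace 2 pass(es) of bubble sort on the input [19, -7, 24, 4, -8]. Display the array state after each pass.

After pass 1: [-7, 19, 4, -8, 24] (3 swaps)
After pass 2: [-7, 4, -8, 19, 24] (2 swaps)
Total swaps: 5


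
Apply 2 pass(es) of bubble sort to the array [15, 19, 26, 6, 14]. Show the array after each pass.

After pass 1: [15, 19, 6, 14, 26] (2 swaps)
After pass 2: [15, 6, 14, 19, 26] (2 swaps)
Total swaps: 4


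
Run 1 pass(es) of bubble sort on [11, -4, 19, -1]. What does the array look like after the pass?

After pass 1: [-4, 11, -1, 19] (2 swaps)
Total swaps: 2


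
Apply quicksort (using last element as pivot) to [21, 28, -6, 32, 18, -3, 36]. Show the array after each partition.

Partition 1: pivot=36 at index 6 -> [21, 28, -6, 32, 18, -3, 36]
Partition 2: pivot=-3 at index 1 -> [-6, -3, 21, 32, 18, 28, 36]
Partition 3: pivot=28 at index 4 -> [-6, -3, 21, 18, 28, 32, 36]
Partition 4: pivot=18 at index 2 -> [-6, -3, 18, 21, 28, 32, 36]


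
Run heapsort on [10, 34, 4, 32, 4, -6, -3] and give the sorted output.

Build heap: [34, 32, 4, 10, 4, -6, -3]
Extract 34: [32, 10, 4, -3, 4, -6, 34]
Extract 32: [10, 4, 4, -3, -6, 32, 34]
Extract 10: [4, -3, 4, -6, 10, 32, 34]
Extract 4: [4, -3, -6, 4, 10, 32, 34]
Extract 4: [-3, -6, 4, 4, 10, 32, 34]
Extract -3: [-6, -3, 4, 4, 10, 32, 34]


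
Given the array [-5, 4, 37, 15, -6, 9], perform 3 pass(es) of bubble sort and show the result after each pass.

After pass 1: [-5, 4, 15, -6, 9, 37] (3 swaps)
After pass 2: [-5, 4, -6, 9, 15, 37] (2 swaps)
After pass 3: [-5, -6, 4, 9, 15, 37] (1 swaps)
Total swaps: 6


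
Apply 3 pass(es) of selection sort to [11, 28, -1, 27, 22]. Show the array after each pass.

Pass 1: Select minimum -1 at index 2, swap -> [-1, 28, 11, 27, 22]
Pass 2: Select minimum 11 at index 2, swap -> [-1, 11, 28, 27, 22]
Pass 3: Select minimum 22 at index 4, swap -> [-1, 11, 22, 27, 28]


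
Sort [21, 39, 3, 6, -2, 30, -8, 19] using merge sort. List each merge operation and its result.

Divide and conquer:
  Merge [21] + [39] -> [21, 39]
  Merge [3] + [6] -> [3, 6]
  Merge [21, 39] + [3, 6] -> [3, 6, 21, 39]
  Merge [-2] + [30] -> [-2, 30]
  Merge [-8] + [19] -> [-8, 19]
  Merge [-2, 30] + [-8, 19] -> [-8, -2, 19, 30]
  Merge [3, 6, 21, 39] + [-8, -2, 19, 30] -> [-8, -2, 3, 6, 19, 21, 30, 39]


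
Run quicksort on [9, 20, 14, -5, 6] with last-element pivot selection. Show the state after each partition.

Partition 1: pivot=6 at index 1 -> [-5, 6, 14, 9, 20]
Partition 2: pivot=20 at index 4 -> [-5, 6, 14, 9, 20]
Partition 3: pivot=9 at index 2 -> [-5, 6, 9, 14, 20]


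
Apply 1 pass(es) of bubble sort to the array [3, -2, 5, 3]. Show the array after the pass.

After pass 1: [-2, 3, 3, 5] (2 swaps)
Total swaps: 2


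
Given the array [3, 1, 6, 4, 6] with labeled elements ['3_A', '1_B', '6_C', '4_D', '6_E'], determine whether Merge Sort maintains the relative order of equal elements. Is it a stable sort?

Trace Merge Sort on the labeled array (the key is the number; the letter only tracks identity):
  Merge [3_A] + [1_B] -> [1_B, 3_A]
  Merge [4_D] + [6_E] -> [4_D, 6_E]
  Merge [6_C] + [4_D, 6_E] -> [4_D, 6_C, 6_E]
  Merge [1_B, 3_A] + [4_D, 6_C, 6_E] -> [1_B, 3_A, 4_D, 6_C, 6_E]
Final order: [1_B, 3_A, 4_D, 6_C, 6_E]
Equal keys:
  value 6: originally 6_C, 6_E; after sorting 6_C, 6_E -> order preserved
All equal keys kept their original relative order. Merge Sort is stable: when the heads of the two halves are equal the merge takes from the left half first.
Answer: Stable


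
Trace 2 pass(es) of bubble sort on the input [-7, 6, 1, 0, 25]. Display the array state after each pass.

After pass 1: [-7, 1, 0, 6, 25] (2 swaps)
After pass 2: [-7, 0, 1, 6, 25] (1 swaps)
Total swaps: 3


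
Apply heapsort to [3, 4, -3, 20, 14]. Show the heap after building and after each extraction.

Build heap: [20, 14, -3, 4, 3]
Extract 20: [14, 4, -3, 3, 20]
Extract 14: [4, 3, -3, 14, 20]
Extract 4: [3, -3, 4, 14, 20]
Extract 3: [-3, 3, 4, 14, 20]


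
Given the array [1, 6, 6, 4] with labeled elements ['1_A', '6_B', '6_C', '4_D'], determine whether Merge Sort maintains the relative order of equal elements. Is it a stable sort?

Trace Merge Sort on the labeled array (the key is the number; the letter only tracks identity):
  Merge [1_A] + [6_B] -> [1_A, 6_B]
  Merge [6_C] + [4_D] -> [4_D, 6_C]
  Merge [1_A, 6_B] + [4_D, 6_C] -> [1_A, 4_D, 6_B, 6_C]
Final order: [1_A, 4_D, 6_B, 6_C]
Equal keys:
  value 6: originally 6_B, 6_C; after sorting 6_B, 6_C -> order preserved
All equal keys kept their original relative order. Merge Sort is stable: when the heads of the two halves are equal the merge takes from the left half first.
Answer: Stable


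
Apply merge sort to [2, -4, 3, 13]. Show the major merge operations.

Divide and conquer:
  Merge [2] + [-4] -> [-4, 2]
  Merge [3] + [13] -> [3, 13]
  Merge [-4, 2] + [3, 13] -> [-4, 2, 3, 13]


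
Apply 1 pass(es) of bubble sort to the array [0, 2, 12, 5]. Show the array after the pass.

After pass 1: [0, 2, 5, 12] (1 swaps)
Total swaps: 1


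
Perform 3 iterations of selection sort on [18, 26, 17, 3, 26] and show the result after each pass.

Pass 1: Select minimum 3 at index 3, swap -> [3, 26, 17, 18, 26]
Pass 2: Select minimum 17 at index 2, swap -> [3, 17, 26, 18, 26]
Pass 3: Select minimum 18 at index 3, swap -> [3, 17, 18, 26, 26]


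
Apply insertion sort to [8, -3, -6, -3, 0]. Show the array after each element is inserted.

First element 8 is already 'sorted'
Insert -3: shifted 1 elements -> [-3, 8, -6, -3, 0]
Insert -6: shifted 2 elements -> [-6, -3, 8, -3, 0]
Insert -3: shifted 1 elements -> [-6, -3, -3, 8, 0]
Insert 0: shifted 1 elements -> [-6, -3, -3, 0, 8]


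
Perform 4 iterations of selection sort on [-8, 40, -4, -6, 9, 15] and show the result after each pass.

Pass 1: Select minimum -8 at index 0, swap -> [-8, 40, -4, -6, 9, 15]
Pass 2: Select minimum -6 at index 3, swap -> [-8, -6, -4, 40, 9, 15]
Pass 3: Select minimum -4 at index 2, swap -> [-8, -6, -4, 40, 9, 15]
Pass 4: Select minimum 9 at index 4, swap -> [-8, -6, -4, 9, 40, 15]


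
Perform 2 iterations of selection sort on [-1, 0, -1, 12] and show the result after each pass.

Pass 1: Select minimum -1 at index 0, swap -> [-1, 0, -1, 12]
Pass 2: Select minimum -1 at index 2, swap -> [-1, -1, 0, 12]


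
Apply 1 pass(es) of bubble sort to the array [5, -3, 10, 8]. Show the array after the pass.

After pass 1: [-3, 5, 8, 10] (2 swaps)
Total swaps: 2


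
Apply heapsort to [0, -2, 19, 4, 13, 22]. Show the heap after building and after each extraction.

Build heap: [22, 13, 19, 4, -2, 0]
Extract 22: [19, 13, 0, 4, -2, 22]
Extract 19: [13, 4, 0, -2, 19, 22]
Extract 13: [4, -2, 0, 13, 19, 22]
Extract 4: [0, -2, 4, 13, 19, 22]
Extract 0: [-2, 0, 4, 13, 19, 22]
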